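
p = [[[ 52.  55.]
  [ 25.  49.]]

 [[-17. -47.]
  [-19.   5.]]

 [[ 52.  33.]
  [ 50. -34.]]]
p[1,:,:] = [[-17.0, -47.0], [-19.0, 5.0]]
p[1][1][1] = 5.0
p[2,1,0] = 50.0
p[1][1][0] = -19.0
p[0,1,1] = 49.0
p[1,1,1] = 5.0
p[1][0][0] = -17.0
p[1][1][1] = 5.0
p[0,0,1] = 55.0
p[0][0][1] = 55.0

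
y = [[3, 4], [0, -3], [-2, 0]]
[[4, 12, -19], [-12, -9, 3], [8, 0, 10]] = y@ [[-4, 0, -5], [4, 3, -1]]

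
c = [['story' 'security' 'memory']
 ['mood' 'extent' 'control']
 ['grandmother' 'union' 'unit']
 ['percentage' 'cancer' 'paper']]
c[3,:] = ['percentage', 'cancer', 'paper']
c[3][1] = 'cancer'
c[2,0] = 'grandmother'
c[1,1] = 'extent'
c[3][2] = 'paper'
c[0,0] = 'story'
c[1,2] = 'control'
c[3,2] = 'paper'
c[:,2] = ['memory', 'control', 'unit', 'paper']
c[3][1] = 'cancer'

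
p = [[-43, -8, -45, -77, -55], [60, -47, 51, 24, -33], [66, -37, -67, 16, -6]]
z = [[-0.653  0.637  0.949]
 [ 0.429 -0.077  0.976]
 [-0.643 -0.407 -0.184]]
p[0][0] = -43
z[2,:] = [-0.643, -0.407, -0.184]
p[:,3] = [-77, 24, 16]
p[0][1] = -8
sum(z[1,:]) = 1.3279999999999998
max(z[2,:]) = -0.184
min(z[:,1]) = -0.407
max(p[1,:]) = 60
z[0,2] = 0.949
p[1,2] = 51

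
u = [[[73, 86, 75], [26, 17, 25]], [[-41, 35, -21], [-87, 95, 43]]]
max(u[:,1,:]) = 95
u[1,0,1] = 35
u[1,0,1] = 35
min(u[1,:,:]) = -87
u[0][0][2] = 75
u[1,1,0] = -87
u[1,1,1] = 95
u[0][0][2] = 75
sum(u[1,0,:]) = -27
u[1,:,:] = [[-41, 35, -21], [-87, 95, 43]]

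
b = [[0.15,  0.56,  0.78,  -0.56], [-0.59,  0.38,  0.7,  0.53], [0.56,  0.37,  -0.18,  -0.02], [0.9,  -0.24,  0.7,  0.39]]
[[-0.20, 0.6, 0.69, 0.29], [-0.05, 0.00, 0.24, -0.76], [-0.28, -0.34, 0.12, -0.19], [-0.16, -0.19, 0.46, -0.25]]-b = [[-0.35,  0.04,  -0.09,  0.85],[0.54,  -0.38,  -0.46,  -1.29],[-0.84,  -0.71,  0.3,  -0.17],[-1.06,  0.05,  -0.24,  -0.64]]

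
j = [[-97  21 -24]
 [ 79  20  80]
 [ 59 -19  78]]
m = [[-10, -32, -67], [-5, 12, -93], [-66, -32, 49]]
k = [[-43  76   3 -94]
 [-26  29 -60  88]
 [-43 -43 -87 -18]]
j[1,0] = 79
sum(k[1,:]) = 31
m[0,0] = -10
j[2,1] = -19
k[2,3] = -18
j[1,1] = 20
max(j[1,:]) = 80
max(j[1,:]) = 80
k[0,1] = 76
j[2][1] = -19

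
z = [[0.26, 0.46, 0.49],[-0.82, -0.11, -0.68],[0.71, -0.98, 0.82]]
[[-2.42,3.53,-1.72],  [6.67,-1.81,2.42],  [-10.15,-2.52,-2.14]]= z@[[-3.92, -1.45, -0.67], [2.87, 4.59, -0.53], [-5.55, 3.67, -2.66]]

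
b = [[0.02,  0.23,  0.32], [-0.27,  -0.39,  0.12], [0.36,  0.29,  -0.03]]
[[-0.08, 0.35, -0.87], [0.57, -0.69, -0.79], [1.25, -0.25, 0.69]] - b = [[-0.1, 0.12, -1.19], [0.84, -0.3, -0.91], [0.89, -0.54, 0.72]]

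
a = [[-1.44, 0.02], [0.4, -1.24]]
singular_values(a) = [1.59, 1.12]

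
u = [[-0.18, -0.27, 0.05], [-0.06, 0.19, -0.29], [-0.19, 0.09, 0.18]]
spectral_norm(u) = 0.42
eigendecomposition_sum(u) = [[-0.20+0.00j, (-0.11+0j), -0.05+0.00j], [-0.07+0.00j, (-0.04+0j), (-0.02+0j)], [(-0.07+0j), (-0.04+0j), -0.02+0.00j]] + [[(0.01+0.04j), (-0.08-0.02j), (0.05-0.09j)],  [0.01-0.07j, (0.12+0.08j), -0.14+0.12j],  [(-0.06-0.01j), 0.06-0.10j, (0.1+0.11j)]] + [[0.01-0.04j, (-0.08+0.02j), 0.05+0.09j], [0.01+0.07j, 0.12-0.08j, -0.14-0.12j], [-0.06+0.01j, 0.06+0.10j, (0.1-0.11j)]]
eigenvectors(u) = [[(0.89+0j), (0.38-0.15j), (0.38+0.15j)], [0.32+0.00j, (-0.7+0j), (-0.7-0j)], [(0.32+0j), (0.01+0.59j), 0.01-0.59j]]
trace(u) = 0.19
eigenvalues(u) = [(-0.26+0j), (0.23+0.23j), (0.23-0.23j)]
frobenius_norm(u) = 0.56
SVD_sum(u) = [[-0.08,  -0.18,  0.18], [0.09,  0.21,  -0.21], [-0.03,  -0.08,  0.08]] + [[0.04, -0.05, -0.04], [-0.02, 0.02, 0.01], [-0.13, 0.18, 0.12]] + [[-0.14, -0.04, -0.10], [-0.13, -0.04, -0.09], [-0.03, -0.01, -0.02]]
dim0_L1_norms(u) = [0.43, 0.55, 0.52]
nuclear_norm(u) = 0.93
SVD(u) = [[-0.63, 0.29, -0.72], [0.73, -0.11, -0.68], [-0.28, -0.95, -0.14]] @ diag([0.4245380501675219, 0.2606199952455999, 0.24504012332298195]) @ [[0.29, 0.66, -0.69], [0.51, -0.71, -0.47], [0.81, 0.22, 0.55]]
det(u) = -0.03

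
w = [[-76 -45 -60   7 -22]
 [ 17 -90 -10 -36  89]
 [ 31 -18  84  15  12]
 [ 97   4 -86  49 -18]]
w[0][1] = -45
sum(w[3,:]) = 46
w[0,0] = -76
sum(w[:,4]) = 61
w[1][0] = 17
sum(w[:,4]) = 61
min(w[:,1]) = -90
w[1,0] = 17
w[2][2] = 84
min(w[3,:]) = -86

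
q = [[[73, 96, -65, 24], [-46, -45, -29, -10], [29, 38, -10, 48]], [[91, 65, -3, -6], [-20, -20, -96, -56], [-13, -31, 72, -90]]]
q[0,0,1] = 96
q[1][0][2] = -3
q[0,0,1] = 96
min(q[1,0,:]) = -6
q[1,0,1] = 65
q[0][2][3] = 48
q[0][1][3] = -10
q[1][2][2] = 72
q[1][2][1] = -31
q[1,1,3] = -56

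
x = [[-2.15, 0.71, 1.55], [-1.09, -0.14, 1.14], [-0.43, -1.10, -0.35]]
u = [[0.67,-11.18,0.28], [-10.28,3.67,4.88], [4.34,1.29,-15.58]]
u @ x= [[10.63, 1.73, -11.8],[16.0, -13.18, -13.46],[-4.04, 20.04, 13.65]]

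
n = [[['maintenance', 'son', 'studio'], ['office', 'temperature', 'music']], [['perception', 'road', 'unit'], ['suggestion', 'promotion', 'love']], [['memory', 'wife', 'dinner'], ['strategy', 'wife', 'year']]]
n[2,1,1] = 'wife'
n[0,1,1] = 'temperature'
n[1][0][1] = 'road'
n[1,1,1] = 'promotion'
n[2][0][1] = 'wife'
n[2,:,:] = [['memory', 'wife', 'dinner'], ['strategy', 'wife', 'year']]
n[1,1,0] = 'suggestion'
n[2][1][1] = 'wife'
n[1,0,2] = 'unit'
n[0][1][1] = 'temperature'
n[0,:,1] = ['son', 'temperature']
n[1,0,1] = 'road'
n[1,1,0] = 'suggestion'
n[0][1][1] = 'temperature'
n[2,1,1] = 'wife'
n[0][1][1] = 'temperature'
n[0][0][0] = 'maintenance'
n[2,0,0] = 'memory'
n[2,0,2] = 'dinner'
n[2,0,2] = 'dinner'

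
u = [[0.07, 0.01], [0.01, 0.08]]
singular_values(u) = [0.09, 0.06]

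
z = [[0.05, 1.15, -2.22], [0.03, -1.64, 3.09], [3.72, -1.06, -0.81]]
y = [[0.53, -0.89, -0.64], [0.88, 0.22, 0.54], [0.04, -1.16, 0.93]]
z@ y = [[0.95, 2.78, -1.48], [-1.3, -3.97, 1.97], [1.01, -2.60, -3.71]]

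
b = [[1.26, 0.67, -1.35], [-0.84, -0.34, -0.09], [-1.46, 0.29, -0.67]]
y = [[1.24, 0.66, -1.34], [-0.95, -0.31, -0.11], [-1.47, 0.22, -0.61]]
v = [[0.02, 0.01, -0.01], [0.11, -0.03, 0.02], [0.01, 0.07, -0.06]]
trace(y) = 0.32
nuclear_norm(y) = 4.01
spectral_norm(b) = 2.20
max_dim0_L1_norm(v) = 0.14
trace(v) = -0.07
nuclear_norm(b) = 4.06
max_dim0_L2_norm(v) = 0.11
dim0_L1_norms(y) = [3.66, 1.19, 2.06]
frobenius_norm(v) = 0.15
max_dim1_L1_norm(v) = 0.16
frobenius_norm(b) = 2.71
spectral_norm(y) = 2.24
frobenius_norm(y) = 2.71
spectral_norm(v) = 0.12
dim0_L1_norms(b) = [3.56, 1.3, 2.11]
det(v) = -0.00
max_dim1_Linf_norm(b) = 1.46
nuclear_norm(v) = 0.21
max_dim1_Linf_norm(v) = 0.11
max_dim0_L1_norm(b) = 3.56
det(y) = 0.88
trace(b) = 0.25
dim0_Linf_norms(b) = [1.46, 0.67, 1.35]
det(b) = 1.03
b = v + y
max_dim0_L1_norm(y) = 3.66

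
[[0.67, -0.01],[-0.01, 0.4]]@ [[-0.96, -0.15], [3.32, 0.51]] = [[-0.68, -0.11], [1.34, 0.21]]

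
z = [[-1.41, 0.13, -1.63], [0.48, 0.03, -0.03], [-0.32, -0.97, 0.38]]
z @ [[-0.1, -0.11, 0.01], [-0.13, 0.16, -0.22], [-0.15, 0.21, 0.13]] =[[0.37,-0.17,-0.25],[-0.05,-0.05,-0.01],[0.10,-0.04,0.26]]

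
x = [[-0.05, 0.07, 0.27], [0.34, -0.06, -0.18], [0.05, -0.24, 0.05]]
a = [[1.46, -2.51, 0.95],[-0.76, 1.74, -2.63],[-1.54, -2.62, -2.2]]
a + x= [[1.41, -2.44, 1.22], [-0.42, 1.68, -2.81], [-1.49, -2.86, -2.15]]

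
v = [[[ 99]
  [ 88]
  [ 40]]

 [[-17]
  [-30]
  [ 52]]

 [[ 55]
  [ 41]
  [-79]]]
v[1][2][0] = 52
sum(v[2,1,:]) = 41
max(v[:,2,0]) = 52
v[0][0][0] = 99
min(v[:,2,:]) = -79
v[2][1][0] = 41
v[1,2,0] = 52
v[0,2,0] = 40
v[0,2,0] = 40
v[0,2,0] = 40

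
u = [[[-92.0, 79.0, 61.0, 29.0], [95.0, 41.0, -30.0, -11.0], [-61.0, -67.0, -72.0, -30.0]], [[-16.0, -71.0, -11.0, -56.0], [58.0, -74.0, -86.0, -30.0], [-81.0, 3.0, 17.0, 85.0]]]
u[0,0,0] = -92.0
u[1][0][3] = -56.0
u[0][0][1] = 79.0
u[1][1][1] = -74.0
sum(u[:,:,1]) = -89.0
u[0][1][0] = 95.0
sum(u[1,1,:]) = -132.0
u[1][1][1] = -74.0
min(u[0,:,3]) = -30.0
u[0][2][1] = -67.0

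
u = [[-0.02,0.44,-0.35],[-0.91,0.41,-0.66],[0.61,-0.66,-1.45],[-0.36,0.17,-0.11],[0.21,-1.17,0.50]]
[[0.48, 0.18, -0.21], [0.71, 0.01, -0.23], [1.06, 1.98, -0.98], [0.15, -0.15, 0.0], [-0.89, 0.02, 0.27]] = u @ [[0.04, 0.55, -0.19],  [0.39, -0.34, -0.01],  [-0.89, -0.98, 0.6]]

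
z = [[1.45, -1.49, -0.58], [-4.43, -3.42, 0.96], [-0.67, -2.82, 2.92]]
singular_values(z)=[6.47, 2.95, 1.83]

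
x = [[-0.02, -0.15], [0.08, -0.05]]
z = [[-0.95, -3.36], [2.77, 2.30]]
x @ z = [[-0.40, -0.28], [-0.21, -0.38]]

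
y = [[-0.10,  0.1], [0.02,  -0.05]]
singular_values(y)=[0.15, 0.02]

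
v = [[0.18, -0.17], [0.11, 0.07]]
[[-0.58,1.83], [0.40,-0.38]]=v@[[0.90,2.05], [4.34,-8.60]]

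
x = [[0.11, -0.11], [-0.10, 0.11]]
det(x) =0.001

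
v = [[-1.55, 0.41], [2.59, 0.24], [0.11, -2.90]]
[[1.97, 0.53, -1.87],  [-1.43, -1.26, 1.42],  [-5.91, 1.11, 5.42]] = v @ [[-0.74,-0.45,0.72], [2.01,-0.40,-1.84]]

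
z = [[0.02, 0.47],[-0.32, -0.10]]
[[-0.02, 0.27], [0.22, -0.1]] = z @ [[-0.67, 0.14], [-0.01, 0.57]]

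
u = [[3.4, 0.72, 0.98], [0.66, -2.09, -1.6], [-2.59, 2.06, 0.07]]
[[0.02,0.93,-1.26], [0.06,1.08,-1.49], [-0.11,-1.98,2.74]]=u@[[0.01, 0.34, -0.46],[-0.04, -0.54, 0.76],[0.02, 0.17, -0.25]]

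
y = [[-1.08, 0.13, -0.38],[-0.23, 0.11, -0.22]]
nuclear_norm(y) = 1.34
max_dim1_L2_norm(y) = 1.15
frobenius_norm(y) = 1.20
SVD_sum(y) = [[-1.07, 0.15, -0.41], [-0.28, 0.04, -0.11]] + [[-0.01,-0.02,0.03], [0.05,0.07,-0.11]]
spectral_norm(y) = 1.19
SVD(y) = [[-0.97, -0.26], [-0.26, 0.97]] @ diag([1.1914348328592002, 0.14691167091068788]) @ [[0.93, -0.13, 0.36],[0.37, 0.50, -0.78]]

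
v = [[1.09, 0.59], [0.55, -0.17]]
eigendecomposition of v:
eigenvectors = [[0.94,-0.37], [0.35,0.93]]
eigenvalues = [1.31, -0.39]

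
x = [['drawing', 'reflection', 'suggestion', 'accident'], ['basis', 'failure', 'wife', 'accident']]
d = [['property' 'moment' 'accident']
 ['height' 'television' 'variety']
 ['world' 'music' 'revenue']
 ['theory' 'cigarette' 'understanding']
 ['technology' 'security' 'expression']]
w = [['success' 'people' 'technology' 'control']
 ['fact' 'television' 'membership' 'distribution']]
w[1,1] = 'television'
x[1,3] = 'accident'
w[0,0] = 'success'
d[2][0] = 'world'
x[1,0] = 'basis'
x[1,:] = ['basis', 'failure', 'wife', 'accident']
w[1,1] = 'television'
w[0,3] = 'control'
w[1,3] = 'distribution'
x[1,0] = 'basis'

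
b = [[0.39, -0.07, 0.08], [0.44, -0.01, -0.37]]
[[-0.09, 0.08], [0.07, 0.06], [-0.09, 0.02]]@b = [[0.0, 0.01, -0.04], [0.05, -0.01, -0.02], [-0.03, 0.01, -0.01]]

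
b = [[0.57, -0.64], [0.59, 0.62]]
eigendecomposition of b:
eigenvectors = [[(0.72+0j), (0.72-0j)], [(-0.03-0.69j), -0.03+0.69j]]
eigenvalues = [(0.6+0.61j), (0.6-0.61j)]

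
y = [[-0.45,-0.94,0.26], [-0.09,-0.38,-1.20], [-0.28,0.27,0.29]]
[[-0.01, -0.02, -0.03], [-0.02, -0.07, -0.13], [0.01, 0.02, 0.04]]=y @ [[0.00, 0.01, 0.01], [0.01, 0.03, 0.05], [0.01, 0.05, 0.09]]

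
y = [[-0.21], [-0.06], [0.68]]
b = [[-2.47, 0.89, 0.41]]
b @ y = [[0.74]]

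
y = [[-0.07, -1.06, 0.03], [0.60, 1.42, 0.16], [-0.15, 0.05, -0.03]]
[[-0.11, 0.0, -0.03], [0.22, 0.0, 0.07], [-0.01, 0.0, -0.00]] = y @ [[0.11, 0.0, 0.04], [0.1, 0.0, 0.03], [0.05, -0.0, 0.01]]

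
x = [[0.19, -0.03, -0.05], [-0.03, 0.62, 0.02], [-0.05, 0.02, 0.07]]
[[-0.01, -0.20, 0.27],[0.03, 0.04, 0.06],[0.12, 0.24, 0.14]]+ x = [[0.18, -0.23, 0.22], [0.0, 0.66, 0.08], [0.07, 0.26, 0.21]]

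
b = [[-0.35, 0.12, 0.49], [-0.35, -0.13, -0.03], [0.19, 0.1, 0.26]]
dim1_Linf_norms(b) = [0.49, 0.35, 0.26]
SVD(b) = [[-0.95, 0.09, -0.3], [-0.27, -0.71, 0.65], [-0.15, 0.69, 0.70]] @ diag([0.6441309889052392, 0.4617495036234486, 0.0536904557203347]) @ [[0.62,-0.15,-0.77], [0.76,0.38,0.54], [0.21,-0.92,0.34]]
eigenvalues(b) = [-0.43, -0.11, 0.32]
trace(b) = -0.22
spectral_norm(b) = 0.64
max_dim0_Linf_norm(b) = 0.49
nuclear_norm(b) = 1.16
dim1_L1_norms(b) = [0.96, 0.51, 0.55]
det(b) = 0.02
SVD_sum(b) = [[-0.38, 0.09, 0.47],[-0.11, 0.03, 0.13],[-0.06, 0.01, 0.08]] + [[0.03, 0.02, 0.02], [-0.25, -0.12, -0.18], [0.24, 0.12, 0.17]] + [[-0.0, 0.01, -0.01], [0.01, -0.03, 0.01], [0.01, -0.03, 0.01]]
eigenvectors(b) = [[0.64, 0.02, 0.48], [0.72, -0.97, -0.42], [-0.28, 0.25, 0.77]]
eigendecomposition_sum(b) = [[-0.38, 0.06, 0.27], [-0.43, 0.07, 0.31], [0.17, -0.03, -0.12]] + [[-0.00, 0.0, 0.00],  [0.10, -0.15, -0.15],  [-0.03, 0.04, 0.04]] + [[0.03, 0.06, 0.21], [-0.03, -0.05, -0.19], [0.05, 0.09, 0.34]]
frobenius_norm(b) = 0.79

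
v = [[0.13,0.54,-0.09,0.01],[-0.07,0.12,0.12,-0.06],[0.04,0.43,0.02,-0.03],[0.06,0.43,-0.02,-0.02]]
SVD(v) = [[-0.67,0.42,-0.25,-0.56], [-0.12,-0.86,-0.0,-0.49], [-0.52,-0.28,-0.51,0.63], [-0.52,-0.05,0.82,0.21]] @ diag([0.8336966881536929, 0.18975248177105855, 0.006548065545970747, 0.0009750184071738196]) @ [[-0.16, -0.99, 0.05, 0.03],[0.53, -0.11, -0.77, 0.34],[-0.53, 0.03, -0.63, -0.57],[-0.64, 0.12, -0.12, 0.75]]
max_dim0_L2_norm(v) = 0.82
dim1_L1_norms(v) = [0.77, 0.37, 0.52, 0.53]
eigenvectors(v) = [[0.69+0.00j, (0.69-0j), (-0.82+0j), (0.8+0j)], [0.06+0.16j, 0.06-0.16j, (0.08+0j), (-0.12+0j)], [0.50+0.09j, (0.5-0.09j), -0.57+0.00j, 0.35+0.00j], [0.48+0.09j, 0.48-0.09j, -0.04+0.00j, (-0.46+0j)]]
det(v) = 0.00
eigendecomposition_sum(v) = [[0.08+0.19j, (0.29-0.15j), -0.08-0.31j, (0.01+0.14j)], [-0.04+0.03j, (0.06+0.05j), 0.06-0.04j, (-0.03+0.01j)], [0.03+0.15j, (0.23-0.07j), -0.01-0.23j, (-0.01+0.1j)], [0.03+0.15j, (0.22-0.07j), (-0.01-0.22j), (-0.01+0.1j)]] + [[(0.08-0.19j), 0.29+0.15j, -0.08+0.31j, (0.01-0.14j)], [(-0.04-0.03j), (0.06-0.05j), (0.06+0.04j), (-0.03-0.01j)], [0.03-0.15j, 0.23+0.07j, -0.01+0.23j, (-0.01-0.1j)], [0.03-0.15j, 0.22+0.07j, -0.01+0.22j, -0.01-0.10j]] + [[(-0.04-0j), -0.04+0.00j, 0.07+0.00j, (-0.01-0j)], [0j, 0.00-0.00j, (-0.01-0j), 0.00+0.00j], [(-0.03-0j), (-0.03+0j), (0.05+0j), (-0.01-0j)], [-0.00-0.00j, (-0+0j), 0j, -0.00-0.00j]] + [[0.01+0.00j, (0.01-0j), (-0.01-0j), -0.00+0.00j], [-0.00-0.00j, (-0+0j), 0j, 0.00-0.00j], [0j, 0.00-0.00j, -0.00-0.00j, (-0+0j)], [-0.00-0.00j, -0.00+0.00j, (0.01+0j), 0.00-0.00j]]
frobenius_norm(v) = 0.86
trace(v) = 0.25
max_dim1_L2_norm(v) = 0.56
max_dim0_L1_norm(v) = 1.52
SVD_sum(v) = [[0.09, 0.55, -0.03, -0.02], [0.02, 0.1, -0.01, -0.00], [0.07, 0.42, -0.02, -0.01], [0.07, 0.43, -0.02, -0.01]] + [[0.04, -0.01, -0.06, 0.03], [-0.09, 0.02, 0.13, -0.06], [-0.03, 0.01, 0.04, -0.02], [-0.0, 0.0, 0.01, -0.00]] + [[0.0, -0.00, 0.00, 0.00],  [0.00, -0.00, 0.00, 0.00],  [0.00, -0.00, 0.0, 0.00],  [-0.00, 0.00, -0.0, -0.00]] + [[0.00, -0.0, 0.00, -0.0],[0.00, -0.0, 0.00, -0.00],[-0.0, 0.0, -0.00, 0.00],[-0.0, 0.0, -0.00, 0.0]]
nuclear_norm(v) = 1.03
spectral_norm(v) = 0.83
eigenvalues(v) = [(0.12+0.11j), (0.12-0.11j), (0.01+0j), 0j]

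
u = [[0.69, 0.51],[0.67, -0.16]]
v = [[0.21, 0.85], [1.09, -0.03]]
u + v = [[0.9, 1.36], [1.76, -0.19]]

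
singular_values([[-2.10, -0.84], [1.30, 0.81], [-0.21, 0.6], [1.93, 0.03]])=[3.27, 0.94]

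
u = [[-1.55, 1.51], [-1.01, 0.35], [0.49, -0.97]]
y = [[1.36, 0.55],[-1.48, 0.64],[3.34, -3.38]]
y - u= [[2.91, -0.96], [-0.47, 0.29], [2.85, -2.41]]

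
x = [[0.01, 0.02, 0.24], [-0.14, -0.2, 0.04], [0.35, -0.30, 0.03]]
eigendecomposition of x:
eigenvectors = [[(-0.6+0j), 0.46+0.23j, 0.46-0.23j], [(0.1+0j), (-0.04+0.59j), (-0.04-0.59j)], [-0.80+0.00j, (-0.63+0j), -0.63-0.00j]]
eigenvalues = [(0.33+0j), (-0.24+0.15j), (-0.24-0.15j)]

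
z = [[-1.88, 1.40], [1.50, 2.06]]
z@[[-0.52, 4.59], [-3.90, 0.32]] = [[-4.48, -8.18], [-8.81, 7.54]]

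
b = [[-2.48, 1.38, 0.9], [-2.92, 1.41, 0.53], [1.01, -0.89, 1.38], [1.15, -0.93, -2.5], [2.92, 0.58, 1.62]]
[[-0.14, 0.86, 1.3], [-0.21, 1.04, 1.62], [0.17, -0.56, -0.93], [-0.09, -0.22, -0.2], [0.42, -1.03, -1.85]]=b @ [[0.10, -0.32, -0.54], [0.03, 0.11, 0.11], [0.07, -0.10, -0.21]]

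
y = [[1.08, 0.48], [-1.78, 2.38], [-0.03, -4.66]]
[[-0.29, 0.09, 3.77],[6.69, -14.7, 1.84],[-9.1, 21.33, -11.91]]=y @ [[-1.14, 2.12, 2.36], [1.96, -4.59, 2.54]]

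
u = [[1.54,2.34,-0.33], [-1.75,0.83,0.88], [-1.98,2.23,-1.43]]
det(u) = -14.04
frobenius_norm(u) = 4.84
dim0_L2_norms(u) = [3.06, 3.34, 1.71]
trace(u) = 0.94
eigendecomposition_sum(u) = [[(0.8+0.94j),(1.01-0.59j),(0.02-0.29j)], [(-0.9+0.75j),0.55+0.97j,0.27+0.02j], [(-0.86+0.5j),0.33+0.89j,0.23+0.06j]] + [[0.80-0.94j, 1.01+0.59j, (0.02+0.29j)], [(-0.9-0.75j), (0.55-0.97j), (0.27-0.02j)], [-0.86-0.50j, 0.33-0.89j, 0.23-0.06j]] + [[(-0.05+0j), 0.31-0.00j, (-0.37+0j)], [(0.05-0j), (-0.28+0j), (0.33-0j)], [(-0.26+0j), (1.58-0j), (-1.88+0j)]]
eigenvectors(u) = [[(-0.62+0j), (-0.62-0j), 0.19+0.00j],[0.00-0.59j, 0.59j, (-0.17+0j)],[0.09-0.50j, 0.09+0.50j, 0.97+0.00j]]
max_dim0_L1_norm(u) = 5.4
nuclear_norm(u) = 7.86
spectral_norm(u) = 3.69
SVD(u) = [[0.34, -0.88, -0.34],[0.35, 0.45, -0.82],[0.87, 0.16, 0.46]] @ diag([3.6886866551232904, 2.8292068018898524, 1.3450946555746743]) @ [[-0.49, 0.82, -0.29],  [-0.87, -0.46, 0.16],  [-0.0, -0.33, -0.94]]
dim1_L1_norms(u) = [4.21, 3.46, 5.64]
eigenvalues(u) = [(1.58+1.96j), (1.58-1.96j), (-2.21+0j)]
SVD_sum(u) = [[-0.62,  1.04,  -0.36],[-0.63,  1.06,  -0.37],[-1.58,  2.65,  -0.92]] + [[2.16, 1.15, -0.4],[-1.12, -0.59, 0.21],[-0.40, -0.21, 0.07]] + [[0.0, 0.15, 0.43], [0.0, 0.36, 1.04], [-0.00, -0.20, -0.59]]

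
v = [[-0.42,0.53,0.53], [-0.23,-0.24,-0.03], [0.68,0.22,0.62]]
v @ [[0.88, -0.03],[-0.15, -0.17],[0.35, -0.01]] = [[-0.26,-0.08], [-0.18,0.05], [0.78,-0.06]]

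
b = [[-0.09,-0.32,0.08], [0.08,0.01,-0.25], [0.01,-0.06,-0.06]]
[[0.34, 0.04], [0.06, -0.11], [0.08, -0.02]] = b @ [[0.51, -0.2],[-1.22, 0.02],[-0.11, 0.36]]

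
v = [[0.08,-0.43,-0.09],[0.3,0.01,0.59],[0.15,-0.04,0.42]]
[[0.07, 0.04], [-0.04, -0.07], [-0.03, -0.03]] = v@[[0.13, -0.18], [-0.12, -0.13], [-0.14, -0.03]]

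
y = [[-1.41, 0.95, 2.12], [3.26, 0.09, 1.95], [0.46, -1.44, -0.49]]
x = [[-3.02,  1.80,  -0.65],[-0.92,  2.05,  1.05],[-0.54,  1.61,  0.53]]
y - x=[[1.61, -0.85, 2.77], [4.18, -1.96, 0.9], [1.0, -3.05, -1.02]]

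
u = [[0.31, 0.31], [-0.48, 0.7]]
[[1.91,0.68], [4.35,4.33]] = u @ [[-0.04, -2.38], [6.19, 4.56]]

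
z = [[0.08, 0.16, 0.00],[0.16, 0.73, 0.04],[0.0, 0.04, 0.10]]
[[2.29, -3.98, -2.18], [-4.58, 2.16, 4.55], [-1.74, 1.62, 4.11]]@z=[[-0.45, -2.63, -0.38], [-0.02, 1.03, 0.54], [0.12, 1.07, 0.48]]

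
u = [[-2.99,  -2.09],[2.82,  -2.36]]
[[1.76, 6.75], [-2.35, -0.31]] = u @ [[-0.70, -1.28], [0.16, -1.40]]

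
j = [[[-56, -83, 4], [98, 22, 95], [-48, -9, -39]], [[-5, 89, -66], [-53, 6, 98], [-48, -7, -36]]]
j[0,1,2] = 95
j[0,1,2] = 95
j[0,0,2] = 4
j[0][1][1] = 22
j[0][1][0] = 98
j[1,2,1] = -7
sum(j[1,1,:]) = 51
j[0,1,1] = 22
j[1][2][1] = -7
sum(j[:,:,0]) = -112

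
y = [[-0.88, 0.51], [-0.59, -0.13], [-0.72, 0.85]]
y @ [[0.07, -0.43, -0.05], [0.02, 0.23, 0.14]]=[[-0.05, 0.50, 0.12], [-0.04, 0.22, 0.01], [-0.03, 0.51, 0.16]]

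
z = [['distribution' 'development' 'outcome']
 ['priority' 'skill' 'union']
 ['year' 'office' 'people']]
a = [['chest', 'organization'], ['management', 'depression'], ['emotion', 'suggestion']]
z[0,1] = 'development'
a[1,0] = 'management'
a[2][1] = 'suggestion'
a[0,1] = 'organization'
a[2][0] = 'emotion'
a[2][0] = 'emotion'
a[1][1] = 'depression'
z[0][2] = 'outcome'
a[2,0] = 'emotion'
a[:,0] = ['chest', 'management', 'emotion']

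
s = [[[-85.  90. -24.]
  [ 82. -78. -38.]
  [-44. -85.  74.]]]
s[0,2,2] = 74.0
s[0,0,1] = 90.0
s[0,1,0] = 82.0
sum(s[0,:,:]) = -108.0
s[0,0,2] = -24.0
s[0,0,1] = 90.0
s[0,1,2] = -38.0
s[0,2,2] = 74.0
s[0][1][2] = -38.0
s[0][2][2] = 74.0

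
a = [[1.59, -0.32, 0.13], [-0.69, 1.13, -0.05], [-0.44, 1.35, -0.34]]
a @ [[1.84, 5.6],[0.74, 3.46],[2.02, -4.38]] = [[2.95,7.23], [-0.53,0.26], [-0.5,3.7]]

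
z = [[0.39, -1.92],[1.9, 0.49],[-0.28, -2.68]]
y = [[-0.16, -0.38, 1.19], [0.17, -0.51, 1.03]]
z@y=[[-0.39, 0.83, -1.51], [-0.22, -0.97, 2.77], [-0.41, 1.47, -3.09]]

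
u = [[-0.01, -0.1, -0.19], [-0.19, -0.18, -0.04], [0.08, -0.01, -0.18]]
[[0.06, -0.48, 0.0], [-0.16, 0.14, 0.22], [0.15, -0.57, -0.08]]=u@[[0.06, -0.57, -3.61], [1.01, -0.84, 2.86], [-0.87, 2.98, -1.33]]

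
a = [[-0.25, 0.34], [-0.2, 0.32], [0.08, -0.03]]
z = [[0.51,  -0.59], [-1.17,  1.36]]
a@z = [[-0.53,0.61], [-0.48,0.55], [0.08,-0.09]]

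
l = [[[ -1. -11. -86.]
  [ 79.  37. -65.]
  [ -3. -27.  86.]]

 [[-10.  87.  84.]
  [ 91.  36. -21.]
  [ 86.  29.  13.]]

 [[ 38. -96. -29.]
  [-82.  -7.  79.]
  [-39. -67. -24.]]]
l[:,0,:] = [[-1.0, -11.0, -86.0], [-10.0, 87.0, 84.0], [38.0, -96.0, -29.0]]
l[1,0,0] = -10.0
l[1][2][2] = 13.0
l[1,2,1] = 29.0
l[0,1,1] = 37.0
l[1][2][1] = 29.0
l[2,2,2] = -24.0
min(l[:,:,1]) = -96.0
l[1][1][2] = -21.0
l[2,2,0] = -39.0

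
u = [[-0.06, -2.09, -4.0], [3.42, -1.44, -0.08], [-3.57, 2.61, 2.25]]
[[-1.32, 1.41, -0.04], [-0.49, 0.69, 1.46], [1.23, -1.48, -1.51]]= u@[[-0.12, 0.06, 0.32], [0.04, -0.33, -0.26], [0.31, -0.18, 0.14]]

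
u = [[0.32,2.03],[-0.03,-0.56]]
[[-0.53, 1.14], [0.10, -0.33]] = u@[[-0.69, -0.25],[-0.15, 0.60]]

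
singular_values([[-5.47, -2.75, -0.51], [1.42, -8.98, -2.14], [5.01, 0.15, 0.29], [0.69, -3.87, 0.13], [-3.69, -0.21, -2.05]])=[10.38, 8.48, 1.94]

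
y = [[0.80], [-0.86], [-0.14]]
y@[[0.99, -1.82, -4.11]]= [[0.79,-1.46,-3.29], [-0.85,1.57,3.53], [-0.14,0.25,0.58]]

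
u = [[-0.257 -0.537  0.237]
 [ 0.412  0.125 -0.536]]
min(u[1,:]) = -0.536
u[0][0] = -0.257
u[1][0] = 0.412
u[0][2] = 0.237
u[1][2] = -0.536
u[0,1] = -0.537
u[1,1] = 0.125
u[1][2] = -0.536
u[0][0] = -0.257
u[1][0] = 0.412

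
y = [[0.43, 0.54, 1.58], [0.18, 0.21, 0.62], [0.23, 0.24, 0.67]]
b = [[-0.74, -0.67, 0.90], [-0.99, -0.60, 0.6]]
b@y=[[-0.23, -0.32, -0.98], [-0.40, -0.52, -1.53]]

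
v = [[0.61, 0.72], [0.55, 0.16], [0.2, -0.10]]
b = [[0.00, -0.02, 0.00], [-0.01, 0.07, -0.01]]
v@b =[[-0.01, 0.04, -0.01],  [-0.0, 0.0, -0.00],  [0.00, -0.01, 0.0]]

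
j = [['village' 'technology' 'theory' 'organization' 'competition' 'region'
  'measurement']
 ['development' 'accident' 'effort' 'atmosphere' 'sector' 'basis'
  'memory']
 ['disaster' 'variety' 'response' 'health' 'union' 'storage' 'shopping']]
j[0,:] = ['village', 'technology', 'theory', 'organization', 'competition', 'region', 'measurement']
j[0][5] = 'region'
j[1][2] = 'effort'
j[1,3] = 'atmosphere'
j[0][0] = 'village'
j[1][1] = 'accident'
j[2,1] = 'variety'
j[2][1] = 'variety'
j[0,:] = ['village', 'technology', 'theory', 'organization', 'competition', 'region', 'measurement']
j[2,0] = 'disaster'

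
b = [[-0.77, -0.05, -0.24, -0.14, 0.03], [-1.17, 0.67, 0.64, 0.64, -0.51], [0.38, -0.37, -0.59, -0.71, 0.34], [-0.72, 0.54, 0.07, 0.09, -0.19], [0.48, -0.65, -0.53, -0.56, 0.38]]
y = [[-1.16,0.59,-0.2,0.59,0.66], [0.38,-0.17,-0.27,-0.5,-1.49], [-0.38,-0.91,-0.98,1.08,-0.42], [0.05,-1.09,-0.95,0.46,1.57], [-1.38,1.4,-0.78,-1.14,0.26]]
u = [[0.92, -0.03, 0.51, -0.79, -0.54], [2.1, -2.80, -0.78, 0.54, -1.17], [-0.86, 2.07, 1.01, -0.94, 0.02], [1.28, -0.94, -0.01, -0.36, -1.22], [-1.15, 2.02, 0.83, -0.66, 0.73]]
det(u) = -0.00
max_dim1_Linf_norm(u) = 2.8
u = b @ y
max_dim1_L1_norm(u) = 7.39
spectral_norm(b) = 2.44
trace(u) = -0.50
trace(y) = -1.59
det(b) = 0.00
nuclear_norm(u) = 8.10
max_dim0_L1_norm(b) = 3.52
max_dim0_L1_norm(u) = 7.86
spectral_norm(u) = 5.49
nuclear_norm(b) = 3.87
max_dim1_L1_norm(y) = 4.96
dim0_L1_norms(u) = [6.31, 7.86, 3.14, 3.29, 3.68]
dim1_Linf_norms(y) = [1.16, 1.49, 1.08, 1.57, 1.4]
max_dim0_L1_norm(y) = 4.4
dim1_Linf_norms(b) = [0.77, 1.17, 0.71, 0.72, 0.65]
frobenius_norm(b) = 2.66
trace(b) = -0.22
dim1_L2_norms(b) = [0.82, 1.7, 1.12, 0.93, 1.18]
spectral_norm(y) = 2.76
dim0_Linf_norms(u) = [2.1, 2.8, 1.01, 0.94, 1.22]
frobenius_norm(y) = 4.37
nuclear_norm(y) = 8.36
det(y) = -0.02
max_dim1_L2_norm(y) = 2.42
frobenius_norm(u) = 5.89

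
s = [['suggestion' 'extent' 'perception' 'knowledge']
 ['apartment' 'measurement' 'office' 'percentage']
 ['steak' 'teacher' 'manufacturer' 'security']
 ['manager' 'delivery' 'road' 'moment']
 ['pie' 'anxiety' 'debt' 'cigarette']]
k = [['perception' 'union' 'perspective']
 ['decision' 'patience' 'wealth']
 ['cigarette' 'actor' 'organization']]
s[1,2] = 'office'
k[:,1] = ['union', 'patience', 'actor']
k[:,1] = ['union', 'patience', 'actor']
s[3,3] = 'moment'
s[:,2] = ['perception', 'office', 'manufacturer', 'road', 'debt']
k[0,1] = 'union'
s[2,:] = ['steak', 'teacher', 'manufacturer', 'security']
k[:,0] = ['perception', 'decision', 'cigarette']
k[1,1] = 'patience'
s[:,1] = ['extent', 'measurement', 'teacher', 'delivery', 'anxiety']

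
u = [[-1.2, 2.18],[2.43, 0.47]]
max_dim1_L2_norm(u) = 2.49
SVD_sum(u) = [[-1.83, 0.87], [1.79, -0.86]] + [[0.63, 1.31], [0.64, 1.33]]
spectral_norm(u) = 2.84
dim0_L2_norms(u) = [2.71, 2.23]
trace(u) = -0.73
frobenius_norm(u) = 3.51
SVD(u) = [[-0.71, 0.70], [0.7, 0.71]] @ diag([2.837391956936753, 2.065770287982336]) @ [[0.9,-0.43], [0.43,0.9]]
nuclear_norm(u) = 4.90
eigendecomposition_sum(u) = [[-1.89, 1.25], [1.4, -0.93]] + [[0.69, 0.93], [1.03, 1.40]]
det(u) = -5.86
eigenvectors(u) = [[-0.8, -0.55], [0.59, -0.83]]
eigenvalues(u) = [-2.81, 2.08]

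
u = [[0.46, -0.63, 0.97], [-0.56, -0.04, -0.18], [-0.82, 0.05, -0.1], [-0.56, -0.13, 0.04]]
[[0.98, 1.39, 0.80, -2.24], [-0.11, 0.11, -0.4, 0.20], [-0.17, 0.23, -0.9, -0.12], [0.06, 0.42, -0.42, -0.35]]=u@ [[0.11, -0.46, 1.09, 0.45], [-0.8, -0.96, -1.67, 0.01], [0.44, 1.03, -0.78, -2.52]]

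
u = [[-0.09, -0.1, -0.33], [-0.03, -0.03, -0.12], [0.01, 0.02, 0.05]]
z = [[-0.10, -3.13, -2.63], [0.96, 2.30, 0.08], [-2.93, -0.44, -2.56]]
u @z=[[0.88, 0.2, 1.07], [0.33, 0.08, 0.38], [-0.13, -0.01, -0.15]]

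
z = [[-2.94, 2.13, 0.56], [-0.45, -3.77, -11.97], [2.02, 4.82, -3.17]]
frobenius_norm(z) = 14.44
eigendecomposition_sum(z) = [[-3.81+0.00j, -0.08+0.00j, (1.68-0j)],[1.58-0.00j, (0.03-0j), (-0.7+0j)],[(0.15-0j), 0.00-0.00j, (-0.07+0j)]] + [[(0.44+0.21j), 1.11+0.34j, (-0.56+1.7j)], [-1.01+1.40j, -1.90+3.68j, (-5.64-3.04j)], [(0.93+0.55j), 2.41+0.96j, (-1.55+3.7j)]] + [[(0.44-0.21j), 1.11-0.34j, (-0.56-1.7j)], [(-1.01-1.4j), (-1.9-3.68j), (-5.64+3.04j)], [0.93-0.55j, 2.41-0.96j, -1.55-3.70j]]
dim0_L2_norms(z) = [3.6, 6.48, 12.4]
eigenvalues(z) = [(-3.84+0j), (-3.02+7.59j), (-3.02-7.59j)]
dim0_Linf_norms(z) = [2.94, 4.82, 11.97]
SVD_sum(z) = [[-0.01, 0.28, 1.07], [0.11, -3.14, -12.13], [0.02, -0.47, -1.82]] + [[0.28, 1.08, -0.28],[-0.19, -0.72, 0.18],[1.42, 5.43, -1.39]] + [[-3.21, 0.78, -0.23],[-0.37, 0.09, -0.03],[0.59, -0.14, 0.04]]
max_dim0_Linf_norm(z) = 11.97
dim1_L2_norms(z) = [3.67, 12.56, 6.11]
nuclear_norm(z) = 22.05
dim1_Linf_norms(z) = [2.94, 11.97, 4.82]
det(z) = -256.25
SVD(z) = [[0.09, 0.19, -0.98],[-0.99, -0.13, -0.11],[-0.15, 0.97, 0.18]] @ diag([12.716252030456646, 5.9470331014565785, 3.3884851465053076]) @ [[-0.01, 0.25, 0.97], [0.24, 0.94, -0.24], [0.97, -0.24, 0.07]]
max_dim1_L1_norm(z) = 16.19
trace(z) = -9.88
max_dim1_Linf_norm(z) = 11.97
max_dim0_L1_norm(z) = 15.7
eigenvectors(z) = [[(-0.92+0j), 0.04+0.23j, (0.04-0.23j)], [(0.38+0j), -0.82+0.00j, (-0.82-0j)], [(0.04+0j), 0.05+0.51j, (0.05-0.51j)]]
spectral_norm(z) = 12.72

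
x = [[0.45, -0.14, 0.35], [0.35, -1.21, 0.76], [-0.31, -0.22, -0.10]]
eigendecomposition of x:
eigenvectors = [[-0.03,-0.69,-0.51], [-0.97,0.21,0.35], [-0.25,0.69,0.79]]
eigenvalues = [-1.0, 0.14, 0.0]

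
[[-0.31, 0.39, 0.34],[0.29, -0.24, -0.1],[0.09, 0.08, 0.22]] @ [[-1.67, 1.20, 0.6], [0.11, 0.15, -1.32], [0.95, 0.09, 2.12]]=[[0.88, -0.28, 0.02],  [-0.61, 0.3, 0.28],  [0.07, 0.14, 0.41]]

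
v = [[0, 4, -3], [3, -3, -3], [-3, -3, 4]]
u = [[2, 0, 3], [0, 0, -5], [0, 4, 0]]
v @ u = [[0, -12, -20], [6, -12, 24], [-6, 16, 6]]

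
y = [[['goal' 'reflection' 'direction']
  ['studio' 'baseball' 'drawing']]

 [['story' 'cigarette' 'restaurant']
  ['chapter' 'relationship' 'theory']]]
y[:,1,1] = ['baseball', 'relationship']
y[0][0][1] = 'reflection'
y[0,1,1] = 'baseball'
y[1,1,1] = 'relationship'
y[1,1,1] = 'relationship'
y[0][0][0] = 'goal'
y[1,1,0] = 'chapter'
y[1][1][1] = 'relationship'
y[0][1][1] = 'baseball'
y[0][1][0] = 'studio'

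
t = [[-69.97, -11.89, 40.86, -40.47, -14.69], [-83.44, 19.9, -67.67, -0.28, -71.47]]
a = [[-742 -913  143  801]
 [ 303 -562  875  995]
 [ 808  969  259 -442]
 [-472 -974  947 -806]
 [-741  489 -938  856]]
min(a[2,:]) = -442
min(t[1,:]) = -83.44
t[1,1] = 19.9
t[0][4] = -14.69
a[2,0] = 808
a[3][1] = -974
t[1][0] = -83.44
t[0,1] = -11.89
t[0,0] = -69.97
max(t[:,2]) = 40.86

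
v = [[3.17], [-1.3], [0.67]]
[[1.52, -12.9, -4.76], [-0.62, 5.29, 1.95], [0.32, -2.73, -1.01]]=v @ [[0.48, -4.07, -1.50]]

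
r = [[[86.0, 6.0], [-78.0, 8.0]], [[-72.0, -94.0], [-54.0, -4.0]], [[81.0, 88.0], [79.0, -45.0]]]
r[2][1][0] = 79.0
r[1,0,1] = -94.0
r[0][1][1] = 8.0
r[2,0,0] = 81.0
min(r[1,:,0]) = -72.0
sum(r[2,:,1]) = 43.0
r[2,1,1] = -45.0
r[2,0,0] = 81.0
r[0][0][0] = 86.0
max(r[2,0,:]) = 88.0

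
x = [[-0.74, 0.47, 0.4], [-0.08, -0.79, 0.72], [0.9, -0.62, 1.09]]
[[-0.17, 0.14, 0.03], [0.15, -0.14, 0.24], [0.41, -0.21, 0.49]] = x @ [[0.24, -0.09, 0.13], [-0.09, 0.17, -0.02], [0.13, -0.02, 0.33]]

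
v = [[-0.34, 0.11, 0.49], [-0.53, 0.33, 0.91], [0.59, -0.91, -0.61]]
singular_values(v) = [1.7, 0.5, 0.06]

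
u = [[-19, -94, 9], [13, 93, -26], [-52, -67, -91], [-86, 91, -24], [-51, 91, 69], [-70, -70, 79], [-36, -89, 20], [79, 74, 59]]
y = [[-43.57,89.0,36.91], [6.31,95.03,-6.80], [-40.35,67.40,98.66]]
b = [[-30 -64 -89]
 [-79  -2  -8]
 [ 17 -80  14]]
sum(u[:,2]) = 95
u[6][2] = 20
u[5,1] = -70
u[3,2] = -24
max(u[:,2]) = 79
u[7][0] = 79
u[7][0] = 79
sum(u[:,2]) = 95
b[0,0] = -30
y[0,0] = -43.57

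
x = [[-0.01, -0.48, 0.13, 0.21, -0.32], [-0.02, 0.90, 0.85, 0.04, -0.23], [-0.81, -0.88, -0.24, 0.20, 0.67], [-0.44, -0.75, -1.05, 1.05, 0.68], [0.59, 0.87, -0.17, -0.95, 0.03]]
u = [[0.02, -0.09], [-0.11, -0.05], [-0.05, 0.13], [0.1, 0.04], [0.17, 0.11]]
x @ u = [[0.01, 0.02], [-0.18, 0.04], [0.23, 0.17], [0.35, 0.06], [-0.17, -0.15]]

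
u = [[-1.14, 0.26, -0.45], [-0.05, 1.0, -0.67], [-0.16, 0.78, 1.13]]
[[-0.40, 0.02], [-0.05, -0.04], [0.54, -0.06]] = u @[[0.25, -0.02],[0.21, -0.05],[0.37, -0.02]]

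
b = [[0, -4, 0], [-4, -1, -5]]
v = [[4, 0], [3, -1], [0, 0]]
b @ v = [[-12, 4], [-19, 1]]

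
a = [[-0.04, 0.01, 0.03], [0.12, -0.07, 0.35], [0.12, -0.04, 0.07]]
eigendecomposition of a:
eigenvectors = [[-0.25+0.00j, (-0.13+0.15j), (-0.13-0.15j)],[-0.96+0.00j, -0.95+0.00j, -0.95-0.00j],[(-0.15+0j), (-0.07-0.23j), (-0.07+0.23j)]]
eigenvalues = [(0.02+0j), (-0.03+0.07j), (-0.03-0.07j)]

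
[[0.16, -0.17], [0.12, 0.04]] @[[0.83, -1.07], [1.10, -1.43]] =[[-0.05,  0.07],[0.14,  -0.19]]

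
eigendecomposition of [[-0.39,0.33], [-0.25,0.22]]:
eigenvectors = [[-0.85,-0.63], [-0.52,-0.78]]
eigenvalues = [-0.19, 0.02]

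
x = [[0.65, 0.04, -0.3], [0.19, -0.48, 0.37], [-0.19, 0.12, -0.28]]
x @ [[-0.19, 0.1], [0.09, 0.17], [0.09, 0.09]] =[[-0.15, 0.04], [-0.05, -0.03], [0.02, -0.02]]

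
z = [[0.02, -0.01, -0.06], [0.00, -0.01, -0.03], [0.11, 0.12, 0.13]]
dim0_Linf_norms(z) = [0.11, 0.12, 0.13]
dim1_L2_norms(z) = [0.06, 0.03, 0.21]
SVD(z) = [[0.17, -0.93, -0.34], [0.12, -0.32, 0.94], [-0.98, -0.20, 0.06]] @ diag([0.21257954518586444, 0.057522228087816395, 0.001063129523740815]) @ [[-0.49, -0.57, -0.66], [-0.7, -0.2, 0.69], [-0.52, 0.8, -0.30]]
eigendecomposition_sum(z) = [[(0.01+0.05j),  (-0+0.04j),  -0.03+0.03j],[0.02j,  -0.01+0.02j,  -0.02+0.01j],[(0.05-0.06j),  0.06-0.03j,  0.07+0.01j]] + [[(0.01-0.05j), (-0-0.04j), (-0.03-0.03j)], [0.00-0.02j, -0.01-0.02j, -0.02-0.01j], [0.05+0.06j, 0.06+0.03j, (0.07-0.01j)]] + [[-0j, (-0-0j), (-0+0j)], [-0.00+0.00j, 0j, 0.00-0.00j], [-0j, (-0-0j), -0.00+0.00j]]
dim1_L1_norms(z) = [0.09, 0.04, 0.36]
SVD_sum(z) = [[-0.02, -0.02, -0.02], [-0.01, -0.01, -0.02], [0.1, 0.12, 0.14]] + [[0.04, 0.01, -0.04], [0.01, 0.00, -0.01], [0.01, 0.00, -0.01]] + [[0.00, -0.00, 0.00], [-0.00, 0.00, -0.00], [-0.0, 0.0, -0.00]]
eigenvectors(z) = [[0.29-0.43j,(0.29+0.43j),0.52+0.00j], [(0.16-0.16j),(0.16+0.16j),(-0.8+0j)], [(-0.83+0j),-0.83-0.00j,(0.3+0j)]]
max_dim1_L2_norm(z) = 0.21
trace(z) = 0.14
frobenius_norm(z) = 0.22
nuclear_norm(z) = 0.27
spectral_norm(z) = 0.21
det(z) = 0.00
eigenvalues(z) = [(0.07+0.08j), (0.07-0.08j), 0j]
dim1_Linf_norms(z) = [0.06, 0.03, 0.13]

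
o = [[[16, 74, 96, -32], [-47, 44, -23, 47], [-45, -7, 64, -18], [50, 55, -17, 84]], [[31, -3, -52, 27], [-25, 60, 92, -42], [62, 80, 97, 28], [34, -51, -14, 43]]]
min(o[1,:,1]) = -51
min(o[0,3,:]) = -17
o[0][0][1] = 74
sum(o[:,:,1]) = 252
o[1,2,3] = 28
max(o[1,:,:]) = 97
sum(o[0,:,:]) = 341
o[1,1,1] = 60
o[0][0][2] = 96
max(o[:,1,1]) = 60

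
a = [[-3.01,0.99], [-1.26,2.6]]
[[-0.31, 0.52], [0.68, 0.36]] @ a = [[0.28, 1.05],[-2.5, 1.61]]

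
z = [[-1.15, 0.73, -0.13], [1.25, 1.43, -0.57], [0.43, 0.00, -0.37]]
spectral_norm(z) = 2.04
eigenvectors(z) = [[-0.24, -0.84, 0.08], [-0.97, 0.43, 0.26], [-0.05, 0.33, 0.96]]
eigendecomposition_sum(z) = [[0.16, 0.40, -0.12], [0.62, 1.58, -0.47], [0.03, 0.08, -0.02]] + [[-1.30, 0.33, 0.02], [0.66, -0.17, -0.01], [0.51, -0.13, -0.01]] + [[-0.01, 0.00, -0.03], [-0.03, 0.01, -0.09], [-0.11, 0.05, -0.34]]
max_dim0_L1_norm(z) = 2.83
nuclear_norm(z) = 3.71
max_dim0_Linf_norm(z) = 1.43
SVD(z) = [[-0.18,-0.96,0.21], [0.96,-0.21,-0.17], [0.21,0.17,0.96]] @ diag([2.037825620683451, 1.3718027421507422, 0.3030247123813702]) @ [[0.73, 0.61, -0.3], [0.67, -0.73, 0.13], [-0.14, -0.29, -0.95]]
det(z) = 0.85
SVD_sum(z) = [[-0.26, -0.22, 0.11], [1.44, 1.20, -0.58], [0.31, 0.26, -0.13]] + [[-0.88, 0.97, -0.18],[-0.19, 0.21, -0.04],[0.16, -0.17, 0.03]] + [[-0.01, -0.02, -0.06], [0.01, 0.02, 0.05], [-0.04, -0.09, -0.28]]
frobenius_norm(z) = 2.48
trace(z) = -0.09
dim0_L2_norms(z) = [1.75, 1.61, 0.69]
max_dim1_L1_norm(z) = 3.25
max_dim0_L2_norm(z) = 1.75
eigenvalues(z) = [1.72, -1.47, -0.34]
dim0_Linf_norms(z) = [1.25, 1.43, 0.57]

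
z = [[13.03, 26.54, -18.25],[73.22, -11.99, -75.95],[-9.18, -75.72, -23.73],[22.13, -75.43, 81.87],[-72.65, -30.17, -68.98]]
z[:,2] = [-18.25, -75.95, -23.73, 81.87, -68.98]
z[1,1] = -11.99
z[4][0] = -72.65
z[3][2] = 81.87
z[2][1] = -75.72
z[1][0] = 73.22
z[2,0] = -9.18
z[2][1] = -75.72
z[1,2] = -75.95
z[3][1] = -75.43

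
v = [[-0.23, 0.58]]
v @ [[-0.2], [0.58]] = [[0.38]]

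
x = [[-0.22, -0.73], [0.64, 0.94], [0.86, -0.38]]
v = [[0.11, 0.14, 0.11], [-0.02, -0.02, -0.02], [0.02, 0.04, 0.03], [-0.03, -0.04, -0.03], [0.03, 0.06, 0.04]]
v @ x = [[0.16,0.01],[-0.03,0.0],[0.05,0.01],[-0.04,-0.00],[0.07,0.02]]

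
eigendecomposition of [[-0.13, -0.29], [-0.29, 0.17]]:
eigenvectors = [[-0.85,0.52], [-0.52,-0.85]]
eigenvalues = [-0.31, 0.35]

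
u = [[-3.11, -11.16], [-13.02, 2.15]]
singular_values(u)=[13.42, 11.33]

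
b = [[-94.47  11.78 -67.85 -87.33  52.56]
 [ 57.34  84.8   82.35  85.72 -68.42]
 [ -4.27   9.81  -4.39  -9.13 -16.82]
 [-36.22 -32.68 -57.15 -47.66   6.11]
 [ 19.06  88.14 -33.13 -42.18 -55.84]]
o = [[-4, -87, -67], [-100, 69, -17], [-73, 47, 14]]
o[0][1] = -87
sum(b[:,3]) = -100.58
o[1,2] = -17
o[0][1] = -87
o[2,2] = 14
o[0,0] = -4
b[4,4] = -55.84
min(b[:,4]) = -68.42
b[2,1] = 9.81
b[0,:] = [-94.47, 11.78, -67.85, -87.33, 52.56]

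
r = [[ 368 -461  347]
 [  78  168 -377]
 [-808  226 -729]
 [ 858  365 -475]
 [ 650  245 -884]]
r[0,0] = 368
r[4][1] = 245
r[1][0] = 78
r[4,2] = -884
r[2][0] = -808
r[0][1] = -461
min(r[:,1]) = -461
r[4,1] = 245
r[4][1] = 245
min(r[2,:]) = -808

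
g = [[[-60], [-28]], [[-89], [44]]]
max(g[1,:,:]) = 44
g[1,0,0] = -89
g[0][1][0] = -28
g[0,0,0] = -60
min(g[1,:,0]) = -89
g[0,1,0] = -28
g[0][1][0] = -28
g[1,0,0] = -89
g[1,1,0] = 44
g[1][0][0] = -89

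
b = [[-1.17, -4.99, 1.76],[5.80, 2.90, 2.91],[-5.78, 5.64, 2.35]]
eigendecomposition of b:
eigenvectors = [[0.08+0.58j, (0.08-0.58j), -0.13+0.00j], [0.49-0.10j, (0.49+0.1j), (0.5+0j)], [-0.64+0.00j, -0.64-0.00j, 0.86+0.00j]]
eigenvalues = [(-1.19+6.11j), (-1.19-6.11j), (6.46+0j)]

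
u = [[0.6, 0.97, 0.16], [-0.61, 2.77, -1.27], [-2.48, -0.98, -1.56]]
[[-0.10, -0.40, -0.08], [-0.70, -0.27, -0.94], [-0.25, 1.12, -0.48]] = u @ [[0.28, -0.23, -0.11], [-0.25, -0.24, -0.11], [-0.13, -0.2, 0.55]]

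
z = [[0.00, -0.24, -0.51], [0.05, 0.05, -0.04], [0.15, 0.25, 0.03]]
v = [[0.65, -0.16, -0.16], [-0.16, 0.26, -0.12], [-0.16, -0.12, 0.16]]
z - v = [[-0.65, -0.08, -0.35],  [0.21, -0.21, 0.08],  [0.31, 0.37, -0.13]]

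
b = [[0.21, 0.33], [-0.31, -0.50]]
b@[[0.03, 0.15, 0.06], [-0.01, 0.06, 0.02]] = [[0.0,0.05,0.02],  [-0.00,-0.08,-0.03]]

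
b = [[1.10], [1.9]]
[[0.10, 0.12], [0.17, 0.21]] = b@[[0.09, 0.11]]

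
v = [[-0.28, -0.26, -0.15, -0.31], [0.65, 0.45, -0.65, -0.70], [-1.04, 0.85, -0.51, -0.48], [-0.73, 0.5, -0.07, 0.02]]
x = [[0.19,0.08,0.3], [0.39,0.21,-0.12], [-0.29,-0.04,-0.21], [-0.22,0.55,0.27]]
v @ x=[[-0.04, -0.24, -0.11], [0.64, -0.21, 0.09], [0.39, -0.15, -0.44], [0.07, 0.06, -0.26]]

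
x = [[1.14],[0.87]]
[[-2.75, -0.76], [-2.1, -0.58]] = x@[[-2.41, -0.67]]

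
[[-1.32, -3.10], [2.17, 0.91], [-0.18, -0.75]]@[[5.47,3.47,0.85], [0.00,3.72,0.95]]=[[-7.22, -16.11, -4.07], [11.87, 10.92, 2.71], [-0.98, -3.41, -0.87]]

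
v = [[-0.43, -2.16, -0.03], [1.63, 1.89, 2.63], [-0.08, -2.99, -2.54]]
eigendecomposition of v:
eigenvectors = [[(0.11-0.51j), 0.11+0.51j, -0.63+0.00j], [-0.67+0.00j, -0.67-0.00j, (-0.28+0j)], [(0.38-0.37j), (0.38+0.37j), (0.73+0j)]]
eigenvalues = [(0.13+2.68j), (0.13-2.68j), (-1.34+0j)]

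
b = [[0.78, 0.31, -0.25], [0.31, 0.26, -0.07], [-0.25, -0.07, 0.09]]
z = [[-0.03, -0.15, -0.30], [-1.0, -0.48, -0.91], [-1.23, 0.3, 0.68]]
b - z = [[0.81, 0.46, 0.05], [1.31, 0.74, 0.84], [0.98, -0.37, -0.59]]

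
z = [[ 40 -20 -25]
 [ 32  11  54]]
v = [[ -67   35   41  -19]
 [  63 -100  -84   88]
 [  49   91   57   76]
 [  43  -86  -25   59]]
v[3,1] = -86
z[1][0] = 32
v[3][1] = -86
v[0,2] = 41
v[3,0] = 43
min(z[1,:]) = 11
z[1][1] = 11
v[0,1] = 35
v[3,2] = -25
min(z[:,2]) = -25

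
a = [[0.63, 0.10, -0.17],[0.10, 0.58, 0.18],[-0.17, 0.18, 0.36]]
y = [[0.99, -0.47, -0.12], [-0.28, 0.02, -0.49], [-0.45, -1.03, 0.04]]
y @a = [[0.60, -0.20, -0.3], [-0.09, -0.1, -0.13], [-0.39, -0.64, -0.09]]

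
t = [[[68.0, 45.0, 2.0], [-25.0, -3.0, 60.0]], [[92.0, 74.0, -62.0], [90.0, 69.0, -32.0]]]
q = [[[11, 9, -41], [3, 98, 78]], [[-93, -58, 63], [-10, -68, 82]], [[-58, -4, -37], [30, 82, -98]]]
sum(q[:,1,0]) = 23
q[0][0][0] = 11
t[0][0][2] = 2.0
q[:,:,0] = [[11, 3], [-93, -10], [-58, 30]]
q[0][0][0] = 11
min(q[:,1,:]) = -98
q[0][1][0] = 3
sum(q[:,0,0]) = -140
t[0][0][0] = 68.0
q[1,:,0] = [-93, -10]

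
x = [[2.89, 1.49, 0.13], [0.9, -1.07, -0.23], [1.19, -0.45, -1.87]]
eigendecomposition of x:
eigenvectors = [[-0.96, -0.11, 0.22], [-0.19, 0.30, -0.65], [-0.21, 0.95, 0.73]]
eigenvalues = [3.21, -2.15, -1.11]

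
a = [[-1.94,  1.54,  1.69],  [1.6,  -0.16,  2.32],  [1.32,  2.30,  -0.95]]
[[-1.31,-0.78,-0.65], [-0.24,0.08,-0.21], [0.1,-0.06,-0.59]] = a @ [[0.25, 0.18, -0.0], [-0.22, -0.17, -0.3], [-0.29, -0.10, -0.11]]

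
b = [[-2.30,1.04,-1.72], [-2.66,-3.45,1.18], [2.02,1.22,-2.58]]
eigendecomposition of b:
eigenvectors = [[(-0.25-0.54j), (-0.25+0.54j), (-0.25+0j)],[0.65+0.00j, (0.65-0j), (0.79+0j)],[(-0.47+0.02j), -0.47-0.02j, 0.56+0.00j]]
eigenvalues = [(-3.28+2.28j), (-3.28-2.28j), (-1.77+0j)]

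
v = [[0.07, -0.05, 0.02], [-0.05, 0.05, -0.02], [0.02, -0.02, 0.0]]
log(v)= [[-3.25+0.02j, -1.17-0.06j, 0.46-0.22j],[(-1.17-0.06j), -3.71+0.23j, (-0.44+0.82j)],[(0.46-0.22j), (-0.44+0.82j), (-4.78+2.89j)]]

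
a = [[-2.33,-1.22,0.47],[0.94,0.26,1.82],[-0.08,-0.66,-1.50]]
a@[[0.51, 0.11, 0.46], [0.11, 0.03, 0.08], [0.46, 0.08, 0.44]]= [[-1.11, -0.26, -0.96], [1.35, 0.26, 1.25], [-0.8, -0.15, -0.75]]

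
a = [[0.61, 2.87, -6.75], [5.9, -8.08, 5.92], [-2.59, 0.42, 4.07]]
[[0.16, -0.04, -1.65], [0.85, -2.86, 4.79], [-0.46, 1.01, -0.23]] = a@[[0.05,-0.51,0.26], [-0.12,-0.07,-0.3], [-0.07,-0.07,0.14]]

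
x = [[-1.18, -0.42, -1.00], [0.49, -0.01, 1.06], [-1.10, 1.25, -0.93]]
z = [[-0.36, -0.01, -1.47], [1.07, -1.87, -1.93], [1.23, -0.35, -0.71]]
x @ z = [[-1.25, 1.15, 3.26], [1.12, -0.36, -1.45], [0.59, -2.0, -0.14]]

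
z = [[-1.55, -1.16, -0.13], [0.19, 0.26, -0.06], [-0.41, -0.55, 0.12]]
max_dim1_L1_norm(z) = 2.84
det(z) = 0.00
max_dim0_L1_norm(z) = 2.15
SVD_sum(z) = [[-1.51, -1.22, -0.07],[0.24, 0.19, 0.01],[-0.51, -0.41, -0.02]] + [[-0.04,0.06,-0.06], [-0.05,0.07,-0.07], [0.1,-0.14,0.14]] + [[-0.00, 0.0, 0.00], [0.00, -0.00, -0.0], [0.00, -0.0, -0.00]]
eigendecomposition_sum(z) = [[-1.53, -1.09, -0.17], [0.16, 0.11, 0.02], [-0.34, -0.24, -0.04]] + [[-0.02, -0.07, 0.04], [0.03, 0.15, -0.08], [-0.07, -0.31, 0.16]] + [[-0.0, 0.00, 0.00], [0.00, -0.00, -0.0], [0.00, -0.00, -0.00]]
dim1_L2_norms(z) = [1.94, 0.33, 0.7]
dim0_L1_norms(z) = [2.15, 1.97, 0.31]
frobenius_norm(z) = 2.09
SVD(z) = [[-0.94, -0.35, -0.01], [0.15, -0.41, 0.90], [-0.32, 0.84, 0.44]] @ diag([2.070493728807602, 0.26524537464380826, 0.0007811520077649934]) @ [[0.78,0.63,0.04], [0.46,-0.61,0.65], [0.43,-0.49,-0.76]]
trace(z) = -1.17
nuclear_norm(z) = 2.34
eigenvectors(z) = [[-0.97, -0.21, -0.43], [0.10, 0.43, 0.49], [-0.22, -0.88, 0.76]]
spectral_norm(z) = 2.07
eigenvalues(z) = [-1.46, 0.29, -0.0]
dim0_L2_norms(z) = [1.61, 1.31, 0.19]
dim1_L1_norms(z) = [2.84, 0.51, 1.08]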